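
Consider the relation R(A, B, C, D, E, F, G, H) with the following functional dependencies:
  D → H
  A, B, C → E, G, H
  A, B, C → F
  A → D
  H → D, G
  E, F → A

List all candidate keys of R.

{A, B, C}, {B, C, E, F}

No FD produces {B, C}, so they must be in every candidate key.
Closure of {A, B, C} is {A, B, C, D, E, F, G, H}, the whole schema; {A, B, C} is a candidate key.
Closure of {B, C, E, F} is {A, B, C, D, E, F, G, H}, the whole schema; {B, C, E, F} is a candidate key.
These are minimal and exhaustive — every other superkey contains one of them.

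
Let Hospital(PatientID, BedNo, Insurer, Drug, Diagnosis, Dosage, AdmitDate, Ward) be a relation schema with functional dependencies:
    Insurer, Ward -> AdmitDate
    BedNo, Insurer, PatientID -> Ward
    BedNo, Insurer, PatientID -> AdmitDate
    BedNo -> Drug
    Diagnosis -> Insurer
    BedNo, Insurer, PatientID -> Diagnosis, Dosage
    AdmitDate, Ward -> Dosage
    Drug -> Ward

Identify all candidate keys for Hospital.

{BedNo, Diagnosis, PatientID}, {BedNo, Insurer, PatientID}

{BedNo, PatientID} never appear on the right of any FD, so every key must include all of them.
{BedNo, Diagnosis, PatientID}⁺ = {AdmitDate, BedNo, Diagnosis, Dosage, Drug, Insurer, PatientID, Ward}, which is every attribute, so {BedNo, Diagnosis, PatientID} is a candidate key.
{BedNo, Insurer, PatientID}⁺ = {AdmitDate, BedNo, Diagnosis, Dosage, Drug, Insurer, PatientID, Ward}, which is every attribute, so {BedNo, Insurer, PatientID} is a candidate key.
No proper subset of any of these is a key, and no other minimal superkey exists.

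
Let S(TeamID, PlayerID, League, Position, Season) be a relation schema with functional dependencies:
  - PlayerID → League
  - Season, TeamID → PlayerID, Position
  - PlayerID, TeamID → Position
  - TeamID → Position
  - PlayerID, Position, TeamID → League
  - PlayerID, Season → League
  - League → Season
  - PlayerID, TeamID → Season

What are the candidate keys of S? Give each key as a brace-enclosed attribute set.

Attributes never on any right-hand side: {TeamID} — every candidate key must contain it.
Closure of {League, TeamID} is {League, PlayerID, Position, Season, TeamID}, the whole schema; {League, TeamID} is a candidate key.
Closure of {PlayerID, TeamID} is {League, PlayerID, Position, Season, TeamID}, the whole schema; {PlayerID, TeamID} is a candidate key.
Closure of {Season, TeamID} is {League, PlayerID, Position, Season, TeamID}, the whole schema; {Season, TeamID} is a candidate key.
No proper subset of any of these is a key, and no other minimal superkey exists.

{League, TeamID}, {PlayerID, TeamID}, {Season, TeamID}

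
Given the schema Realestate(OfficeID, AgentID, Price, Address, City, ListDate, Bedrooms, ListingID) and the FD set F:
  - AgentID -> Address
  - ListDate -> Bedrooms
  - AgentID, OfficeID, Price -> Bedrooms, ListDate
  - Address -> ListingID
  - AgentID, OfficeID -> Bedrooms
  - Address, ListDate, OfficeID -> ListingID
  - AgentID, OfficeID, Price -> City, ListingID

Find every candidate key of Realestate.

{AgentID, OfficeID, Price}

{AgentID, OfficeID, Price} never appear on the right of any FD, so every key must include all of them.
Closure of {AgentID, OfficeID, Price} is {Address, AgentID, Bedrooms, City, ListDate, ListingID, OfficeID, Price}, the whole schema; {AgentID, OfficeID, Price} is a candidate key.
No smaller or unrelated set reaches every attribute, so there are no other keys.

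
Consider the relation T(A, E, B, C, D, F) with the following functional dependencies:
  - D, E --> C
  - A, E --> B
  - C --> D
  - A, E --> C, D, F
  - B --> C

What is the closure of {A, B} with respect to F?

Start with {A, B}.
B --> C applies; add {C} → now {A, B, C}.
C --> D applies; add {D} → now {A, B, C, D}.
No further FD applies.

{A, B, C, D}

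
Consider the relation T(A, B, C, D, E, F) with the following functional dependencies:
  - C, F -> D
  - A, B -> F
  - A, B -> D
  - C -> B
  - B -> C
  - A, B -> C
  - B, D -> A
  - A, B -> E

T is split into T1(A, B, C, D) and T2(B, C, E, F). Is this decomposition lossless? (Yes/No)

No

The shared attributes are {B, C} and {B, C}⁺ = {B, C}.
T1 ⊄ {B, C} and T2 ⊄ {B, C}, so the split is lossy.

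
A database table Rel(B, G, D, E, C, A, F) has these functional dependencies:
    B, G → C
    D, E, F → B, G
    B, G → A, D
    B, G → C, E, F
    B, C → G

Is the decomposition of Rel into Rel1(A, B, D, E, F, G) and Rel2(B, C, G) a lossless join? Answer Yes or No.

Common attributes: {B, G}; their closure is {A, B, C, D, E, F, G}.
Since Rel1 ⊆ {A, B, C, D, E, F, G}, the intersection is a superkey of Rel1; the decomposition is lossless.

Yes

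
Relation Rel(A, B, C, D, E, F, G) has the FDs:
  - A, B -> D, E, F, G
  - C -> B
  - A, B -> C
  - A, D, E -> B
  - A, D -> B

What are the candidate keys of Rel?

Attributes never on any right-hand side: {A} — every candidate key must contain it.
{A, B}⁺ = {A, B, C, D, E, F, G}, which is every attribute, so {A, B} is a candidate key.
{A, C}⁺ = {A, B, C, D, E, F, G}, which is every attribute, so {A, C} is a candidate key.
{A, D}⁺ = {A, B, C, D, E, F, G}, which is every attribute, so {A, D} is a candidate key.
These are minimal and exhaustive — every other superkey contains one of them.

{A, B}, {A, C}, {A, D}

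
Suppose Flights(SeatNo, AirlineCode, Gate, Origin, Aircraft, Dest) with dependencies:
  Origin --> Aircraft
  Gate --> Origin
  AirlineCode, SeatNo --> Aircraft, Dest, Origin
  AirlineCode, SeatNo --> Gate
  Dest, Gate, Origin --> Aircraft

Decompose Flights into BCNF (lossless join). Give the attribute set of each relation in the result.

{Aircraft, Origin}; {AirlineCode, Dest, Gate, SeatNo}; {Gate, Origin}

Candidate key of the original relation: {AirlineCode, SeatNo}.
Within {Aircraft, AirlineCode, Dest, Gate, Origin, SeatNo}: {Origin}⁺ ∩ {Aircraft, AirlineCode, Dest, Gate, Origin, SeatNo} = {Aircraft, Origin}, not the whole set, so Origin --> Aircraft violates BCNF; decompose into {Aircraft, Origin} and {AirlineCode, Dest, Gate, Origin, SeatNo}.
{Aircraft, Origin}: every determinant is a superkey — BCNF.
Within {AirlineCode, Dest, Gate, Origin, SeatNo}: {Gate}⁺ ∩ {AirlineCode, Dest, Gate, Origin, SeatNo} = {Gate, Origin}, not the whole set, so Gate --> Origin violates BCNF; decompose into {Gate, Origin} and {AirlineCode, Dest, Gate, SeatNo}.
{Gate, Origin}: every determinant is a superkey — BCNF.
{AirlineCode, Dest, Gate, SeatNo}: every determinant is a superkey — BCNF.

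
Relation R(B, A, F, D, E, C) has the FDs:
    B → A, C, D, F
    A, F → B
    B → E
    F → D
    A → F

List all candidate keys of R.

{A}, {B}

Closure of {A} is {A, B, C, D, E, F}, the whole schema; {A} is a candidate key.
Closure of {B} is {A, B, C, D, E, F}, the whole schema; {B} is a candidate key.
Any other superkey properly contains one of these, so there are no further candidate keys.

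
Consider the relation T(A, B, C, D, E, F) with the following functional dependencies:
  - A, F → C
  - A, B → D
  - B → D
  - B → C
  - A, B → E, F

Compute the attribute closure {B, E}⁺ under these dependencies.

Start with {B, E}.
B → D applies; add {D} → now {B, D, E}.
B → C applies; add {C} → now {B, C, D, E}.
No further FD applies.

{B, C, D, E}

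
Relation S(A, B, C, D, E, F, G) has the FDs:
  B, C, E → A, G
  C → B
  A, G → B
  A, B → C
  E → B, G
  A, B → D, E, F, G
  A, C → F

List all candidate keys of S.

{A, B}, {A, C}, {A, E}, {A, G}, {C, E}

{A, B}⁺ = {A, B, C, D, E, F, G} — all of the relation — so {A, B} is a candidate key.
{A, C}⁺ = {A, B, C, D, E, F, G} — all of the relation — so {A, C} is a candidate key.
{A, E}⁺ = {A, B, C, D, E, F, G} — all of the relation — so {A, E} is a candidate key.
{A, G}⁺ = {A, B, C, D, E, F, G} — all of the relation — so {A, G} is a candidate key.
{C, E}⁺ = {A, B, C, D, E, F, G} — all of the relation — so {C, E} is a candidate key.
These are minimal and exhaustive — every other superkey contains one of them.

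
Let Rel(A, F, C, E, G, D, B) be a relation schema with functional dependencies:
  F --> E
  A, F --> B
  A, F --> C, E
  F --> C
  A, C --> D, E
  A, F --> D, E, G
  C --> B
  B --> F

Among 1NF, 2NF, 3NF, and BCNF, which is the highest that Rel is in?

Candidate keys: {A, B}, {A, C}, {A, F}. Prime attributes: {A, B, C, F}.
F --> E breaks BCNF: {F}⁺ = {B, C, E, F}, so {F} is not a superkey.
F --> E determines the non-prime attribute {E} from a non-superkey — 3NF is violated.
{B} is a proper subset of the key {A, B}, and {B}⁺ contains the non-prime attribute {E} — a partial dependency, so 2NF is violated.

1NF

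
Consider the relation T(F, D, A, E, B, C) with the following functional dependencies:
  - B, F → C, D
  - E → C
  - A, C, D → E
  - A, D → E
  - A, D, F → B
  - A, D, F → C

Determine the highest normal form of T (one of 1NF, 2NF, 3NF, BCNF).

Candidate keys: {A, B, F}, {A, D, F}. Prime attributes: {A, B, D, F}.
B, F → C, D breaks BCNF: {B, F}⁺ = {B, C, D, F}, so {B, F} is not a superkey.
B, F → C, D has non-prime {C} on the right and a non-superkey on the left, so 3NF fails.
Since {B, F} ⊂ {A, B, F} and {B, F}⁺ ⊇ {C} with {C} non-prime, there is a partial dependency; 2NF fails.

1NF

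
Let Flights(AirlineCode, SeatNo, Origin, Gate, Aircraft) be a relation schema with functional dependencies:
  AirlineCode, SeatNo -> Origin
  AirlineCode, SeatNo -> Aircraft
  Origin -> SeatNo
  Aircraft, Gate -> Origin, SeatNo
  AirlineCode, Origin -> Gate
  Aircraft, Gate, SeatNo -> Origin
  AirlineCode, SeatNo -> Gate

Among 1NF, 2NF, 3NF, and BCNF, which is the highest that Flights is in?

3NF

Candidate keys: {Aircraft, AirlineCode, Gate}, {AirlineCode, Origin}, {AirlineCode, SeatNo}. Prime attributes: {Aircraft, AirlineCode, Gate, Origin, SeatNo}.
Origin -> SeatNo: {Origin}⁺ = {Origin, SeatNo}, which is not all of the attributes, so the left side is not a superkey — BCNF is violated.
But every attribute on its right side ({SeatNo}) is prime, and the same holds for every other non-superkey FD, so 3NF still holds.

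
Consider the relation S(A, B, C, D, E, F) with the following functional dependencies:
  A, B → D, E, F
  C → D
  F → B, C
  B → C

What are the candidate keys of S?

No FD produces {A}, so it must be in every candidate key.
{A, B}⁺ = {A, B, C, D, E, F}, which is every attribute, so {A, B} is a candidate key.
{A, F}⁺ = {A, B, C, D, E, F}, which is every attribute, so {A, F} is a candidate key.
No proper subset of any of these is a key, and no other minimal superkey exists.

{A, B}, {A, F}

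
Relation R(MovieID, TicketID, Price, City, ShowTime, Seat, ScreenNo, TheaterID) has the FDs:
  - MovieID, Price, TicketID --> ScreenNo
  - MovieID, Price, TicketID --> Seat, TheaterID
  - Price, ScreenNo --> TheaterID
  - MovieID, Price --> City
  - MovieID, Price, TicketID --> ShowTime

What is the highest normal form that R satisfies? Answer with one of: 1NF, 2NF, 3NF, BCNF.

Candidate key: {MovieID, Price, TicketID}. Prime attributes: {MovieID, Price, TicketID}.
Price, ScreenNo --> TheaterID: {Price, ScreenNo}⁺ = {Price, ScreenNo, TheaterID}, which is not all of the attributes, so the left side is not a superkey — BCNF is violated.
Price, ScreenNo --> TheaterID has non-prime {TheaterID} on the right and a non-superkey on the left, so 3NF fails.
The proper key subset {MovieID, Price} of {MovieID, Price, TicketID} determines non-prime {City}, so the relation is not even in 2NF.

1NF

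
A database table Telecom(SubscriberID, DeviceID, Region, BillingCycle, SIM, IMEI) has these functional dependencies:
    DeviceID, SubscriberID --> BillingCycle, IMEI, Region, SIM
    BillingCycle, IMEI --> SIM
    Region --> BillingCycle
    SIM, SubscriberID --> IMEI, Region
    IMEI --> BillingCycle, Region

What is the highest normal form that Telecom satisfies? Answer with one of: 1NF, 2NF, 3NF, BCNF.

Candidate key: {DeviceID, SubscriberID}. Prime attributes: {DeviceID, SubscriberID}.
BillingCycle, IMEI --> SIM: {BillingCycle, IMEI}⁺ = {BillingCycle, IMEI, Region, SIM}, which is not all of the attributes, so the left side is not a superkey — BCNF is violated.
BillingCycle, IMEI --> SIM determines the non-prime attribute {SIM} from a non-superkey — 3NF is violated.
Checking every proper subset of each key, none determines a non-prime attribute — 2NF is satisfied.

2NF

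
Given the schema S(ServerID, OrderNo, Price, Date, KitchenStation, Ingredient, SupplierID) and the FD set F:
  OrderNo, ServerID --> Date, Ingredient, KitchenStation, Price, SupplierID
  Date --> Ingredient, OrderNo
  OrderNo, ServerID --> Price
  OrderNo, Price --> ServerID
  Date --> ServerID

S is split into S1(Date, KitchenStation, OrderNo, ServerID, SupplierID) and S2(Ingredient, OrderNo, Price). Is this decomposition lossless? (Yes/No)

No

Common attributes: {OrderNo}; their closure is {OrderNo}.
The closure covers neither S1 nor S2 entirely; the join is not lossless.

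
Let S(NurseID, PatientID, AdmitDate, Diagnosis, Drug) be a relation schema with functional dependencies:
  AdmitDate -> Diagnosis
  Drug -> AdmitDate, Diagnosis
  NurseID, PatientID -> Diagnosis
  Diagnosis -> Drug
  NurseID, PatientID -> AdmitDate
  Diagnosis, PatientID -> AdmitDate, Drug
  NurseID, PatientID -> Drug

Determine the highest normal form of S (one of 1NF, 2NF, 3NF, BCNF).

Candidate key: {NurseID, PatientID}. Prime attributes: {NurseID, PatientID}.
For AdmitDate -> Diagnosis we have {AdmitDate}⁺ = {AdmitDate, Diagnosis, Drug}; {AdmitDate} is not a superkey, so BCNF fails.
AdmitDate -> Diagnosis has non-prime {Diagnosis} on the right and a non-superkey on the left, so 3NF fails.
Checking every proper subset of each key, none determines a non-prime attribute — 2NF is satisfied.

2NF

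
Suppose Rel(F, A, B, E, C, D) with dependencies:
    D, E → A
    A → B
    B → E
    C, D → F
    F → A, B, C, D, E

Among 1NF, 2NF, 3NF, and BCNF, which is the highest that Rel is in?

Candidate keys: {C, D}, {F}. Prime attributes: {C, D, F}.
D, E → A: {D, E}⁺ = {A, B, D, E}, which is not all of the attributes, so the left side is not a superkey — BCNF is violated.
D, E → A determines the non-prime attribute {A} from a non-superkey — 3NF is violated.
Checking every proper subset of each key, none determines a non-prime attribute — 2NF is satisfied.

2NF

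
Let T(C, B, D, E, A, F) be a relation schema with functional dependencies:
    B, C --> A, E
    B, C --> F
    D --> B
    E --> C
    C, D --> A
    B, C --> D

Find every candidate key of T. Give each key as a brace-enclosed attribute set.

{B, C}⁺ = {A, B, C, D, E, F} — all of the relation — so {B, C} is a candidate key.
{B, E}⁺ = {A, B, C, D, E, F} — all of the relation — so {B, E} is a candidate key.
{C, D}⁺ = {A, B, C, D, E, F} — all of the relation — so {C, D} is a candidate key.
{D, E}⁺ = {A, B, C, D, E, F} — all of the relation — so {D, E} is a candidate key.
Any other superkey properly contains one of these, so there are no further candidate keys.

{B, C}, {B, E}, {C, D}, {D, E}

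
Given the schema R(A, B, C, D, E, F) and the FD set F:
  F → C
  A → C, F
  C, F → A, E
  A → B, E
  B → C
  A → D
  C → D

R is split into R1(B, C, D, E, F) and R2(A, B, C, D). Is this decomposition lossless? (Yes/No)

No

The shared attributes are {B, C, D} and {B, C, D}⁺ = {B, C, D}.
The closure covers neither R1 nor R2 entirely; the join is not lossless.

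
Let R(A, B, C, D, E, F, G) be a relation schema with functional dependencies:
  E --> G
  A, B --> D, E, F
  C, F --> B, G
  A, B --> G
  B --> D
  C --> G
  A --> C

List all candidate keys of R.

{A, B}, {A, F}

Attributes never on any right-hand side: {A} — every candidate key must contain it.
Closure of {A, B} is {A, B, C, D, E, F, G}, the whole schema; {A, B} is a candidate key.
Closure of {A, F} is {A, B, C, D, E, F, G}, the whole schema; {A, F} is a candidate key.
Any other superkey properly contains one of these, so there are no further candidate keys.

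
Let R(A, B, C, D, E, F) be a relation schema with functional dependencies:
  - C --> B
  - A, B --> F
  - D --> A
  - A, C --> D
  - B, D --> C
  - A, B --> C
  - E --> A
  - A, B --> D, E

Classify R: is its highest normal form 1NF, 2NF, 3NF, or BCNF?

Candidate keys: {A, B}, {A, C}, {B, D}, {B, E}, {C, D}, {C, E}. Prime attributes: {A, B, C, D, E}.
C --> B: {C}⁺ = {B, C}, which is not all of the attributes, so the left side is not a superkey — BCNF is violated.
Since {B} ⊆ prime attributes and every other non-superkey FD also has a prime right side, the schema is in 3NF.

3NF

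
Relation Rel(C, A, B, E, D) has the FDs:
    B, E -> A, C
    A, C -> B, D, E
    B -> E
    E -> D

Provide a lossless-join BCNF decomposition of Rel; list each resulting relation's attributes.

Candidate keys of the original relation: {A, C}, {B}.
In {A, B, C, D, E}, {E} is not a superkey ({E}⁺ restricted to this set is {D, E}), so split on E -> D into {D, E} and {A, B, C, E}.
{D, E} has no BCNF violation.
{A, B, C, E} has no BCNF violation.

{A, B, C, E}; {D, E}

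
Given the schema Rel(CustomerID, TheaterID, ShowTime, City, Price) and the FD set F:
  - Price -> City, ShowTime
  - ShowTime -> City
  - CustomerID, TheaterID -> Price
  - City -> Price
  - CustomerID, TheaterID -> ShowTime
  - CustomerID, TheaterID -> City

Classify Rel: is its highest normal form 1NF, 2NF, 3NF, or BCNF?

2NF

Candidate key: {CustomerID, TheaterID}. Prime attributes: {CustomerID, TheaterID}.
Price -> City, ShowTime: {Price}⁺ = {City, Price, ShowTime}, which is not all of the attributes, so the left side is not a superkey — BCNF is violated.
Price -> City, ShowTime determines the non-prime attributes {City, ShowTime} from a non-superkey — 3NF is violated.
No non-prime attribute depends on a proper subset of any candidate key, so 2NF holds.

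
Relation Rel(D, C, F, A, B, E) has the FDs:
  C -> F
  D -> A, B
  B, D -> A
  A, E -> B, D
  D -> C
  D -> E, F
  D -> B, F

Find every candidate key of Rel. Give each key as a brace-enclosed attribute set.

{A, E}, {D}

Closure of {D} is {A, B, C, D, E, F}, the whole schema; {D} is a candidate key.
Closure of {A, E} is {A, B, C, D, E, F}, the whole schema; {A, E} is a candidate key.
These are minimal and exhaustive — every other superkey contains one of them.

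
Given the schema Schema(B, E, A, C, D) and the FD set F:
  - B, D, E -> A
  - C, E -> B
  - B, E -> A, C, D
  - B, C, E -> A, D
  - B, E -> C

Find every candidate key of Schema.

{B, E}, {C, E}

No FD produces {E}, so it must be in every candidate key.
{B, E}⁺ = {A, B, C, D, E} — all of the relation — so {B, E} is a candidate key.
{C, E}⁺ = {A, B, C, D, E} — all of the relation — so {C, E} is a candidate key.
Any other superkey properly contains one of these, so there are no further candidate keys.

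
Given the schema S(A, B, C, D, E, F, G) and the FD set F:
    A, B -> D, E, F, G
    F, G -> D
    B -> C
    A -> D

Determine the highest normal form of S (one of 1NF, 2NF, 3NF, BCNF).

Candidate key: {A, B}. Prime attributes: {A, B}.
F, G -> D breaks BCNF: {F, G}⁺ = {D, F, G}, so {F, G} is not a superkey.
F, G -> D determines the non-prime attribute {D} from a non-superkey — 3NF is violated.
{A} is a proper subset of the key {A, B}, and {A}⁺ contains the non-prime attribute {D} — a partial dependency, so 2NF is violated.

1NF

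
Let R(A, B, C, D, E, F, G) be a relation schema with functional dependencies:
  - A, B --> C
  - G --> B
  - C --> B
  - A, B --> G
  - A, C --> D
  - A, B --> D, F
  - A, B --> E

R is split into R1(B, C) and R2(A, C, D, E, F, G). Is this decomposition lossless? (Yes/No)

Yes

Common attributes: {C}; their closure is {B, C}.
This includes all of R1, so the common attributes are a superkey of R1 — the join is lossless.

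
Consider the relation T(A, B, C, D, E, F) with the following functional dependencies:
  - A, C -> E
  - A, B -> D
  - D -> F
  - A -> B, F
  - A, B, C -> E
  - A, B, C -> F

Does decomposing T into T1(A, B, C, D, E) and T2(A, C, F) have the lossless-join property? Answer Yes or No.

Yes

T1 ∩ T2 = {A, C}; its closure under F is {A, B, C, D, E, F}.
Since T1 ⊆ {A, B, C, D, E, F}, the intersection is a superkey of T1; the decomposition is lossless.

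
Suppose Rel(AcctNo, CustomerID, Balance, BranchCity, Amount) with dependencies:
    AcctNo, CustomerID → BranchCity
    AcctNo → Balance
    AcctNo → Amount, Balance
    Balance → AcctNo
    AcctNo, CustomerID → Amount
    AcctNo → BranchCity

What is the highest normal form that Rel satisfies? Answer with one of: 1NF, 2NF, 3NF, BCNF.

1NF

Candidate keys: {AcctNo, CustomerID}, {Balance, CustomerID}. Prime attributes: {AcctNo, Balance, CustomerID}.
For AcctNo → Balance we have {AcctNo}⁺ = {AcctNo, Amount, Balance, BranchCity}; {AcctNo} is not a superkey, so BCNF fails.
AcctNo → Amount, Balance has non-prime {Amount} on the right and a non-superkey on the left, so 3NF fails.
The proper key subset {AcctNo} of {AcctNo, CustomerID} determines non-prime {Amount, BranchCity}, so the relation is not even in 2NF.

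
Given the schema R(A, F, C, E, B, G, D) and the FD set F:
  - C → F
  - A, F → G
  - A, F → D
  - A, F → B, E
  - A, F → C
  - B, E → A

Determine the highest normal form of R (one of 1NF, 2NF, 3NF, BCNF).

Candidate keys: {A, C}, {A, F}, {B, C, E}, {B, E, F}. Prime attributes: {A, B, C, E, F}.
C → F breaks BCNF: {C}⁺ = {C, F}, so {C} is not a superkey.
Its right-hand attributes {F} are all prime, as are those of every other non-superkey FD — the relation is in 3NF.

3NF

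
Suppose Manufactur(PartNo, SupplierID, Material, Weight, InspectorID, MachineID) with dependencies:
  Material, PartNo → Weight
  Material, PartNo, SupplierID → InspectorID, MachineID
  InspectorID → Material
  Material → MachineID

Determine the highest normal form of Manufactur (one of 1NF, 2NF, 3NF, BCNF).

1NF

Candidate keys: {InspectorID, PartNo, SupplierID}, {Material, PartNo, SupplierID}. Prime attributes: {InspectorID, Material, PartNo, SupplierID}.
For Material, PartNo → Weight we have {Material, PartNo}⁺ = {MachineID, Material, PartNo, Weight}; {Material, PartNo} is not a superkey, so BCNF fails.
Material, PartNo → Weight has non-prime {Weight} on the right and a non-superkey on the left, so 3NF fails.
The proper key subset {InspectorID} of {InspectorID, PartNo, SupplierID} determines non-prime {MachineID}, so the relation is not even in 2NF.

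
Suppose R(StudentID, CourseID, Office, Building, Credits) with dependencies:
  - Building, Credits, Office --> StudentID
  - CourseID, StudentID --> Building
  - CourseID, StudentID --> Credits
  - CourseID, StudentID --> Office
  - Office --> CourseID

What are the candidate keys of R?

{Building, Credits, Office}, {CourseID, StudentID}, {Office, StudentID}

{CourseID, StudentID} is a candidate key since {CourseID, StudentID}⁺ = {Building, CourseID, Credits, Office, StudentID} covers every attribute.
{Office, StudentID} is a candidate key since {Office, StudentID}⁺ = {Building, CourseID, Credits, Office, StudentID} covers every attribute.
{Building, Credits, Office} is a candidate key since {Building, Credits, Office}⁺ = {Building, CourseID, Credits, Office, StudentID} covers every attribute.
These are minimal and exhaustive — every other superkey contains one of them.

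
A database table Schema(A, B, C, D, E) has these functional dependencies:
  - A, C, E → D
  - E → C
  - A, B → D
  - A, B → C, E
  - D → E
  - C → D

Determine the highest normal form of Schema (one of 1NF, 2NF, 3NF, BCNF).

Candidate key: {A, B}. Prime attributes: {A, B}.
A, C, E → D: {A, C, E}⁺ = {A, C, D, E}, which is not all of the attributes, so the left side is not a superkey — BCNF is violated.
A, C, E → D has non-prime {D} on the right and a non-superkey on the left, so 3NF fails.
Checking every proper subset of each key, none determines a non-prime attribute — 2NF is satisfied.

2NF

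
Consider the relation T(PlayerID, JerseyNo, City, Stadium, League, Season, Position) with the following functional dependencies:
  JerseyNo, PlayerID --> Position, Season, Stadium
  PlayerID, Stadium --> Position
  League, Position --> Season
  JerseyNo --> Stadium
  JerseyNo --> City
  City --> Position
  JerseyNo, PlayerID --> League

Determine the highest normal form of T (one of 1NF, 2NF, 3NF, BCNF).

Candidate key: {JerseyNo, PlayerID}. Prime attributes: {JerseyNo, PlayerID}.
PlayerID, Stadium --> Position breaks BCNF: {PlayerID, Stadium}⁺ = {PlayerID, Position, Stadium}, so {PlayerID, Stadium} is not a superkey.
PlayerID, Stadium --> Position determines the non-prime attribute {Position} from a non-superkey — 3NF is violated.
Since {JerseyNo} ⊂ {JerseyNo, PlayerID} and {JerseyNo}⁺ ⊇ {City, Position, Stadium} with {City, Position, Stadium} non-prime, there is a partial dependency; 2NF fails.

1NF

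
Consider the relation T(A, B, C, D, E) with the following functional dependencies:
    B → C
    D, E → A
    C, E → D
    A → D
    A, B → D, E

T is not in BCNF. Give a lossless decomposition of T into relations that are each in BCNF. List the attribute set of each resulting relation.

{A, D}; {A, E}; {B, C}; {B, D, E}

Candidate keys of the original relation: {A, B}, {B, E}.
In {A, B, C, D, E}, {B} is not a superkey ({B}⁺ restricted to this set is {B, C}), so split on B → C into {B, C} and {A, B, D, E}.
{B, C}: every determinant is a superkey — BCNF.
In {A, B, D, E}, {D, E} is not a superkey ({D, E}⁺ restricted to this set is {A, D, E}), so split on D, E → A into {A, D, E} and {B, D, E}.
In {A, D, E}, {A} is not a superkey ({A}⁺ restricted to this set is {A, D}), so split on A → D into {A, D} and {A, E}.
{A, D}: every determinant is a superkey — BCNF.
{A, E}: every determinant is a superkey — BCNF.
{B, D, E}: every determinant is a superkey — BCNF.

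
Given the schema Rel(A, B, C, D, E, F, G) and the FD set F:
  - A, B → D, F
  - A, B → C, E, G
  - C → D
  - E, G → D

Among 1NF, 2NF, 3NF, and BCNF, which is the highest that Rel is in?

Candidate key: {A, B}. Prime attributes: {A, B}.
C → D: {C}⁺ = {C, D}, which is not all of the attributes, so the left side is not a superkey — BCNF is violated.
C → D has non-prime {D} on the right and a non-superkey on the left, so 3NF fails.
Checking every proper subset of each key, none determines a non-prime attribute — 2NF is satisfied.

2NF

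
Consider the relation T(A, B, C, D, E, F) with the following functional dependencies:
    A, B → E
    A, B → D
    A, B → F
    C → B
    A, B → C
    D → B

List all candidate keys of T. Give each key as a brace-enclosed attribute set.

{A, B}, {A, C}, {A, D}

{A} never appears on the right of any FD, so every key must include it.
{A, B} is a candidate key since {A, B}⁺ = {A, B, C, D, E, F} covers every attribute.
{A, C} is a candidate key since {A, C}⁺ = {A, B, C, D, E, F} covers every attribute.
{A, D} is a candidate key since {A, D}⁺ = {A, B, C, D, E, F} covers every attribute.
Any other superkey properly contains one of these, so there are no further candidate keys.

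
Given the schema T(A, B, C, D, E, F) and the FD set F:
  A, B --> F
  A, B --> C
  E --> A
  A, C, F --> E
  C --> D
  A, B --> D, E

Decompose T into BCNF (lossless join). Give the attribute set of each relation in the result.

{A, E}; {B, C, E, F}; {C, D}

Candidate keys of the original relation: {A, B}, {B, E}.
{A, B, C, D, E, F}: {E} determines {A, E} here but is not a superkey — split on E --> A, giving {A, E} and {B, C, D, E, F}.
{A, E}: every determinant is a superkey — BCNF.
{B, C, D, E, F}: {C} determines {C, D} here but is not a superkey — split on C --> D, giving {C, D} and {B, C, E, F}.
{C, D}: every determinant is a superkey — BCNF.
{B, C, E, F}: every determinant is a superkey — BCNF.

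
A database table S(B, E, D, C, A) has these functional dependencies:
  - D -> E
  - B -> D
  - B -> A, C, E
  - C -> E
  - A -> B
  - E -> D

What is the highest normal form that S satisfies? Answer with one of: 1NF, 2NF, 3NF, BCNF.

2NF

Candidate keys: {A}, {B}. Prime attributes: {A, B}.
D -> E: {D}⁺ = {D, E}, which is not all of the attributes, so the left side is not a superkey — BCNF is violated.
Because {E} is non-prime and the left side of D -> E is not a superkey, the relation is not in 3NF.
With only single-attribute keys there can be no partial dependency, so 2NF holds.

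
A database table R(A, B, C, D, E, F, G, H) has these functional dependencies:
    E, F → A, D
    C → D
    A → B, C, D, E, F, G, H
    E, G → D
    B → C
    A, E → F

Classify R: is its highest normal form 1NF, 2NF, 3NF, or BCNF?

2NF

Candidate keys: {A}, {E, F}. Prime attributes: {A, E, F}.
For C → D we have {C}⁺ = {C, D}; {C} is not a superkey, so BCNF fails.
C → D determines the non-prime attribute {D} from a non-superkey — 3NF is violated.
No non-prime attribute depends on a proper subset of any candidate key, so 2NF holds.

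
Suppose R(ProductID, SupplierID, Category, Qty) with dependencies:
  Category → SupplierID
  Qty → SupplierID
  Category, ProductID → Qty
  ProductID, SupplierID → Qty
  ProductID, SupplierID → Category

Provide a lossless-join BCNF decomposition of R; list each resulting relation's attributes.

{Category, ProductID, Qty}; {Category, SupplierID}

Candidate keys of the original relation: {Category, ProductID}, {ProductID, Qty}, {ProductID, SupplierID}.
In {Category, ProductID, Qty, SupplierID}, {Category} is not a superkey ({Category}⁺ restricted to this set is {Category, SupplierID}), so split on Category → SupplierID into {Category, SupplierID} and {Category, ProductID, Qty}.
{Category, SupplierID} is in BCNF.
{Category, ProductID, Qty} is in BCNF.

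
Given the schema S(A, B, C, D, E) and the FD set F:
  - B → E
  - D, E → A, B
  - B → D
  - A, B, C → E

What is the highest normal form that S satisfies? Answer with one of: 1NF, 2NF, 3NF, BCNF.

Candidate keys: {B, C}, {C, D, E}. Prime attributes: {B, C, D, E}.
B → E: {B}⁺ = {A, B, D, E}, which is not all of the attributes, so the left side is not a superkey — BCNF is violated.
D, E → A, B determines the non-prime attribute {A} from a non-superkey — 3NF is violated.
The proper key subset {B} of {B, C} determines non-prime {A}, so the relation is not even in 2NF.

1NF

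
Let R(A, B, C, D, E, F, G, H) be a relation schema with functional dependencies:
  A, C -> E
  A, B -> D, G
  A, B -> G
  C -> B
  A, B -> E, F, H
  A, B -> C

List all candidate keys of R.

Attributes never on any right-hand side: {A} — every candidate key must contain it.
{A, B} is a candidate key since {A, B}⁺ = {A, B, C, D, E, F, G, H} covers every attribute.
{A, C} is a candidate key since {A, C}⁺ = {A, B, C, D, E, F, G, H} covers every attribute.
Any other superkey properly contains one of these, so there are no further candidate keys.

{A, B}, {A, C}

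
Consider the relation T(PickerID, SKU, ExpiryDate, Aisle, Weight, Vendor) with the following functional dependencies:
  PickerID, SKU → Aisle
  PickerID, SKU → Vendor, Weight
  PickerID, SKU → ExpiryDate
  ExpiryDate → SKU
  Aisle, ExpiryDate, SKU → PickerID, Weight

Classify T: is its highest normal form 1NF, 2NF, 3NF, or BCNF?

3NF

Candidate keys: {Aisle, ExpiryDate}, {ExpiryDate, PickerID}, {PickerID, SKU}. Prime attributes: {Aisle, ExpiryDate, PickerID, SKU}.
ExpiryDate → SKU breaks BCNF: {ExpiryDate}⁺ = {ExpiryDate, SKU}, so {ExpiryDate} is not a superkey.
But every attribute on its right side ({SKU}) is prime, and the same holds for every other non-superkey FD, so 3NF still holds.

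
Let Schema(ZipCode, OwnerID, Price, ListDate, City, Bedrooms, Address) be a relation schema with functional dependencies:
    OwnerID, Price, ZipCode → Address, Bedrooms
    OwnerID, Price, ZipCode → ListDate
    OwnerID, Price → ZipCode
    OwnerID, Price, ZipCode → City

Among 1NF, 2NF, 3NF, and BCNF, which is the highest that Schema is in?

BCNF

Candidate key: {OwnerID, Price}. Prime attributes: {OwnerID, Price}.
Each dependency's left side is a superkey — BCNF holds.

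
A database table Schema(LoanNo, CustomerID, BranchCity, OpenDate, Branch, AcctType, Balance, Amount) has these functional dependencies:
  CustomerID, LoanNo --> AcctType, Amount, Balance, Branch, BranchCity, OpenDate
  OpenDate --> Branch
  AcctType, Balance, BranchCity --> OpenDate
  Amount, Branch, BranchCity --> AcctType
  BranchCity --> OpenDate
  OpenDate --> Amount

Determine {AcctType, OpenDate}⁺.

{AcctType, Amount, Branch, OpenDate}

Start with {AcctType, OpenDate}.
OpenDate --> Branch applies; add {Branch} → now {AcctType, Branch, OpenDate}.
OpenDate --> Amount applies; add {Amount} → now {AcctType, Amount, Branch, OpenDate}.
No further FD applies.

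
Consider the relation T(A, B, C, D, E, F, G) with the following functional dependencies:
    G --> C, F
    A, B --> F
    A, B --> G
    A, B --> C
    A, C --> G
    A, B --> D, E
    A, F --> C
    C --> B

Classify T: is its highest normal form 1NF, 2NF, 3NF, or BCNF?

Candidate keys: {A, B}, {A, C}, {A, F}, {A, G}. Prime attributes: {A, B, C, F, G}.
For G --> C, F we have {G}⁺ = {B, C, F, G}; {G} is not a superkey, so BCNF fails.
But every attribute on its right side ({C, F}) is prime, and the same holds for every other non-superkey FD, so 3NF still holds.

3NF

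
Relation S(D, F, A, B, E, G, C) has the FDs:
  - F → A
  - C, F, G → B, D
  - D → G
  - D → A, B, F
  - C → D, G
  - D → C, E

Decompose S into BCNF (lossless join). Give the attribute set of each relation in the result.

{A, F}; {B, C, D, E, F, G}

Candidate keys of the original relation: {C}, {D}.
{A, B, C, D, E, F, G}: {F} determines {A, F} here but is not a superkey — split on F → A, giving {A, F} and {B, C, D, E, F, G}.
{A, F} is in BCNF.
{B, C, D, E, F, G} is in BCNF.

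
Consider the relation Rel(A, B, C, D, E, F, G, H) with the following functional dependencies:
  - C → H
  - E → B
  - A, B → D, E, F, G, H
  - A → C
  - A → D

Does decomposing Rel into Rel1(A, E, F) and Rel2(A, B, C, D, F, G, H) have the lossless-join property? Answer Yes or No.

No

The shared attributes are {A, F} and {A, F}⁺ = {A, C, D, F, H}.
The closure covers neither Rel1 nor Rel2 entirely; the join is not lossless.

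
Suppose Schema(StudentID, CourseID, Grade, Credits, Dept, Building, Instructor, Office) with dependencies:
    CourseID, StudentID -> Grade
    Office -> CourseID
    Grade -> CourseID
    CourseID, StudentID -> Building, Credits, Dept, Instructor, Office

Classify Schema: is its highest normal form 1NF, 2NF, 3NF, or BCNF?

3NF

Candidate keys: {CourseID, StudentID}, {Grade, StudentID}, {Office, StudentID}. Prime attributes: {CourseID, Grade, Office, StudentID}.
Office -> CourseID: {Office}⁺ = {CourseID, Office}, which is not all of the attributes, so the left side is not a superkey — BCNF is violated.
But every attribute on its right side ({CourseID}) is prime, and the same holds for every other non-superkey FD, so 3NF still holds.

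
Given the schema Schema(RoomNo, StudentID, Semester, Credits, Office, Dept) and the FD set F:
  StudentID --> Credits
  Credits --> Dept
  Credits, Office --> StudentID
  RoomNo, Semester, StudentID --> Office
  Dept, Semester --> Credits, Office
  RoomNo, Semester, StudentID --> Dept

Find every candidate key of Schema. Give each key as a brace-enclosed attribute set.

{Credits, RoomNo, Semester}, {Dept, RoomNo, Semester}, {RoomNo, Semester, StudentID}

No FD produces {RoomNo, Semester}, so they must be in every candidate key.
Closure of {Credits, RoomNo, Semester} is {Credits, Dept, Office, RoomNo, Semester, StudentID}, the whole schema; {Credits, RoomNo, Semester} is a candidate key.
Closure of {Dept, RoomNo, Semester} is {Credits, Dept, Office, RoomNo, Semester, StudentID}, the whole schema; {Dept, RoomNo, Semester} is a candidate key.
Closure of {RoomNo, Semester, StudentID} is {Credits, Dept, Office, RoomNo, Semester, StudentID}, the whole schema; {RoomNo, Semester, StudentID} is a candidate key.
Any other superkey properly contains one of these, so there are no further candidate keys.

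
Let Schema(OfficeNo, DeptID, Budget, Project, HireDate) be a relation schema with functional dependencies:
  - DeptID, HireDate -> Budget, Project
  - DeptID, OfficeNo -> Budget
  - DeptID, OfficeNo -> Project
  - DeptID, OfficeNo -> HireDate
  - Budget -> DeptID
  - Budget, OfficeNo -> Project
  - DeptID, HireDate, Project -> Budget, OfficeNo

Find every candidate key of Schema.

Closure of {Budget, HireDate} is {Budget, DeptID, HireDate, OfficeNo, Project}, the whole schema; {Budget, HireDate} is a candidate key.
Closure of {Budget, OfficeNo} is {Budget, DeptID, HireDate, OfficeNo, Project}, the whole schema; {Budget, OfficeNo} is a candidate key.
Closure of {DeptID, HireDate} is {Budget, DeptID, HireDate, OfficeNo, Project}, the whole schema; {DeptID, HireDate} is a candidate key.
Closure of {DeptID, OfficeNo} is {Budget, DeptID, HireDate, OfficeNo, Project}, the whole schema; {DeptID, OfficeNo} is a candidate key.
No proper subset of any of these is a key, and no other minimal superkey exists.

{Budget, HireDate}, {Budget, OfficeNo}, {DeptID, HireDate}, {DeptID, OfficeNo}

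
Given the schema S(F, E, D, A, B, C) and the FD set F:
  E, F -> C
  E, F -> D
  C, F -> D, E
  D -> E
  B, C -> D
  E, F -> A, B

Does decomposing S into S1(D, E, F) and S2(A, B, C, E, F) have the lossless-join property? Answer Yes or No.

Yes

The shared attributes are {E, F} and {E, F}⁺ = {A, B, C, D, E, F}.
This includes all of S1, so the common attributes are a superkey of S1 — the join is lossless.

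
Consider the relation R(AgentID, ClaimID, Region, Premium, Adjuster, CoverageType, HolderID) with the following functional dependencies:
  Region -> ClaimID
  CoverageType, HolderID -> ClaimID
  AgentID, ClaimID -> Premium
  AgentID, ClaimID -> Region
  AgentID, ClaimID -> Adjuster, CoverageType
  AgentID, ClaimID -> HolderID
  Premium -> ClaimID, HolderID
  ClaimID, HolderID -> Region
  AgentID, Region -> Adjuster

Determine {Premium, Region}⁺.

{ClaimID, HolderID, Premium, Region}

Start with {Premium, Region}.
Region -> ClaimID applies; add {ClaimID} → now {ClaimID, Premium, Region}.
Premium -> ClaimID, HolderID applies; add {HolderID} → now {ClaimID, HolderID, Premium, Region}.
No further FD applies.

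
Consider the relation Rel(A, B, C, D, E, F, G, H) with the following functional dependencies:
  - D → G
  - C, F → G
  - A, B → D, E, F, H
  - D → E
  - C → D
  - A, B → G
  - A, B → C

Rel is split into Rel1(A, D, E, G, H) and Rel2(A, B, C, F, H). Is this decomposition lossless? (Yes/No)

No

Common attributes: {A, H}; their closure is {A, H}.
The closure covers neither Rel1 nor Rel2 entirely; the join is not lossless.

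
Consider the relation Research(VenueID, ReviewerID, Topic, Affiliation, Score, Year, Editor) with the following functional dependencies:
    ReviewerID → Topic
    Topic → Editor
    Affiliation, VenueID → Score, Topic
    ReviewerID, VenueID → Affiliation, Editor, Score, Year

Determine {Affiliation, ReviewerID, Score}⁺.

{Affiliation, Editor, ReviewerID, Score, Topic}

Start with {Affiliation, ReviewerID, Score}.
ReviewerID → Topic applies; add {Topic} → now {Affiliation, ReviewerID, Score, Topic}.
Topic → Editor applies; add {Editor} → now {Affiliation, Editor, ReviewerID, Score, Topic}.
No further FD applies.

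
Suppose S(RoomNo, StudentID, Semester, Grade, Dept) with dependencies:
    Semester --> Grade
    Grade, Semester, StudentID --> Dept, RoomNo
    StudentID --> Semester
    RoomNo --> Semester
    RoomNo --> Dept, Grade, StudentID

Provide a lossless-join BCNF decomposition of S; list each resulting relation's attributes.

{Dept, RoomNo, Semester, StudentID}; {Grade, Semester}

Candidate keys of the original relation: {RoomNo}, {StudentID}.
{Dept, Grade, RoomNo, Semester, StudentID}: {Semester} determines {Grade, Semester} here but is not a superkey — split on Semester --> Grade, giving {Grade, Semester} and {Dept, RoomNo, Semester, StudentID}.
{Grade, Semester}: every determinant is a superkey — BCNF.
{Dept, RoomNo, Semester, StudentID}: every determinant is a superkey — BCNF.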